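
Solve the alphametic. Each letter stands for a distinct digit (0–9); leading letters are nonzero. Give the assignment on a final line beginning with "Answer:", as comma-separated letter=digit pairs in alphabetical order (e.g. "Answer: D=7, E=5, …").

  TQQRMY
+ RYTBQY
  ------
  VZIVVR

Step 1. [col 1: Y + Y ≡ R (mod 10)] several values work for Y in column 1 (Y + Y ≡ R (mod 10), carry-in 0); try Y=2, so Y=2.
Step 2. [col 1: Y + Y ≡ R (mod 10)] in column 1 we have Y+Y≡R with carry-in 0; given Y=2 and digits 2 already taken and all letters distinct, that pins R to 4 ⇒ R=4.
Step 3. [col 2: M + Q ≡ V (mod 10)] V=5 is one option consistent with column 2 (M + Q ≡ V (mod 10), carry-in 0) — take it, so V=5.
Step 4. [col 2: M + Q ≡ V (mod 10)] no forcing yet in column 2 (carry-in 0); M=9 is free and consistent — try it, so M=9.
Step 5. [col 2: M + Q ≡ V (mod 10)] from column 2 (M=9, V=5, carry-in 0, digits 2,4,5,9 already taken and all letters distinct): Q must equal 6 ⇒ Q=6.
Step 6. [col 3: R + B ≡ V (mod 10)] in column 3 we have R+B≡V with carry-in 1; given R=4, V=5 and digits 2,4,5,6,9 already taken and all letters distinct, that pins B to 0, so B=0.
Step 7. [col 4: Q + T ≡ I (mod 10)] I=7 is one option consistent with column 4 (Q + T ≡ I (mod 10), carry-in 0) — take it, so I=7.
Step 8. [col 4: Q + T ≡ I (mod 10)] column 4 reads Q+T+carry(0)=I with Q=6, I=7; with digits 0,2,4,5,6,7,9 already taken and all letters distinct, the only value for T is 1 ⇒ T=1.
Step 9. [col 5: Q + Y ≡ Z (mod 10)] column 5 reads Q+Y+carry(0)=Z with Q=6, Y=2; with digits 0,1,2,4,5,6,7,9 already taken and all letters distinct, the only value for Z is 8, so Z=8.

Answer: B=0, I=7, M=9, Q=6, R=4, T=1, V=5, Y=2, Z=8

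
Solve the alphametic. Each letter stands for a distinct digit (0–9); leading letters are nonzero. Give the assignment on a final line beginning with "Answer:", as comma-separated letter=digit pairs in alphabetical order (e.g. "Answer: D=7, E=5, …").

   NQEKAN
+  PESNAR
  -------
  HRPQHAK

Step 1. [col 1: N + R ≡ K (mod 10)] column 1 (N + R ≡ K (mod 10), carry-in 0) doesn't pin N yet; pick N=4 and continue ⇒ N=4.
Step 2. [col 1: N + R ≡ K (mod 10)] column 1 (N + R ≡ K (mod 10), carry-in 0) doesn't pin K yet; pick K=7 and continue, so K=7.
Step 3. [H] adding two 6-digit numbers gives at most 6+1 digits, and here it does — H is that final carry and must be 1, so H=1.
Step 4. [col 1: N + R ≡ K (mod 10)] column 1: given N=4, K=7, carry-in 0, and digits 1,4,7 already taken and all letters distinct, N+R≡K (mod 10) forces R=3 ⇒ R=3.
Step 5. [col 2: A + A ≡ A (mod 10)] column 2: given nothing yet, carry-in 0, and digits 1,3,4,7 already taken and all letters distinct, A+A≡A (mod 10) forces A=0 ⇒ A=0.
Step 6. [col 4: E + S ≡ Q (mod 10)] S=5 is one option consistent with column 4 (E + S ≡ Q (mod 10), carry-in 1) — take it. So S=5.
Step 7. [col 4: E + S ≡ Q (mod 10)] Q=2 is one option consistent with column 4 (E + S ≡ Q (mod 10), carry-in 1) — take it. So Q=2.
Step 8. [col 4: E + S ≡ Q (mod 10)] from column 4 (S=5, Q=2, carry-in 1, digits 0,1,2,3,4,5,7 already taken and all letters distinct): E must equal 6. So E=6.
Step 9. [col 5: Q + E ≡ P (mod 10)] column 5 reads Q+E+carry(1)=P with Q=2, E=6; with digits 0,1,2,3,4,5,6,7 already taken and all letters distinct, the only value for P is 9. So P=9.

Answer: A=0, E=6, H=1, K=7, N=4, P=9, Q=2, R=3, S=5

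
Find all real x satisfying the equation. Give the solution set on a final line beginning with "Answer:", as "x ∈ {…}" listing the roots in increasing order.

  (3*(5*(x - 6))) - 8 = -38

Step 1. [(3*(5*(x - 6))) - 8 = -38] add 8: x sits inside (… - 8) ⇒ sub: 3*(5*(x - 6)) = -30.
Step 2. [3*(5*(x - 6)) = -30] LHS = 3·(…); ÷3 both sides. So div: 5*(x - 6) = -10.
Step 3. [5*(x - 6) = -10] leading coefficient 5: divide by 5 ⇒ div: x - 6 = -2.
Step 4. [x - 6 = -2] the outer -6 inverts by adding 6, so sub: x = 4.

Answer: x ∈ {4}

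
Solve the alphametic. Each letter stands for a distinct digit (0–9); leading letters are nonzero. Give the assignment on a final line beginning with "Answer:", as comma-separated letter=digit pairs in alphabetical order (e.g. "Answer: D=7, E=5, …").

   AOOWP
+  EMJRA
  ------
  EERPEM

Step 1. [col 1: P + A ≡ M (mod 10)] several values work for A in column 1 (P + A ≡ M (mod 10), carry-in 0); try A=9 ⇒ A=9.
Step 2. [col 1: P + A ≡ M (mod 10)] no forcing yet in column 1 (carry-in 0); M=4 is free and consistent — try it ⇒ M=4.
Step 3. [E] E is the leading digit of a 6-digit sum of two 5-digit numbers; the final carry is exactly 1 ⇒ E=1.
Step 4. [col 1: P + A ≡ M (mod 10)] column 1 reads P+A+carry(0)=M with A=9, M=4; with digits 1,4,9 already taken and all letters distinct, the only value for P is 5. So P=5.
Step 5. [col 2: W + R ≡ E (mod 10)] W=7 is one option consistent with column 2 (W + R ≡ E (mod 10), carry-in 1) — take it ⇒ W=7.
Step 6. [col 2: W + R ≡ E (mod 10)] in column 2 we have W+R≡E with carry-in 1; given W=7, E=1 and digits 1,4,5,7,9 already taken and all letters distinct, that pins R to 3, so R=3.
Step 7. [col 3: O + J ≡ P (mod 10)] several values work for O in column 3 (O + J ≡ P (mod 10), carry-in 1); try O=8. So O=8.
Step 8. [col 3: O + J ≡ P (mod 10)] from column 3 (O=8, P=5, carry-in 1, digits 1,3,4,5,7,8,9 already taken and all letters distinct): J must equal 6. So J=6.

Answer: A=9, E=1, J=6, M=4, O=8, P=5, R=3, W=7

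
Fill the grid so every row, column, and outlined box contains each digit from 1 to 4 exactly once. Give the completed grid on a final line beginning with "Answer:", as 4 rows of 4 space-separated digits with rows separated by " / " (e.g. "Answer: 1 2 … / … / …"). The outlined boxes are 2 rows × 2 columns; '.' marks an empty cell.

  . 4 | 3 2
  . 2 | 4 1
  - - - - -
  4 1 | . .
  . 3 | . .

Step 1. [r4c3∈{1,2}] 1 has one home in row 4: r4c3 ⇒ r4c3=1.
Step 2. [r2c1∈{3}] only 3 remains possible at r2c1. So r2c1=3.
Step 3. [r3c4∈{3}] only 3 remains possible at r3c4. So r3c4=3.
Step 4. [r3c3∈{2}] r3c3's peers cover all but 2. So r3c3=2.
Step 5. [r4c4∈{4}] only 4 remains possible at r4c4 ⇒ r4c4=4.
Step 6. [r4c1∈{2}] r4c1 is down to just 2, so r4c1=2.
Step 7. [r1c1∈{1}] nothing but 1 survives at r1c1 ⇒ r1c1=1.

Answer: 1 4 3 2 / 3 2 4 1 / 4 1 2 3 / 2 3 1 4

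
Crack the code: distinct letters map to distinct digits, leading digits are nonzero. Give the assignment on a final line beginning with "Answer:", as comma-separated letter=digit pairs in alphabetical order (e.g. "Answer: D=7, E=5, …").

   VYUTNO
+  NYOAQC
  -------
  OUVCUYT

Step 1. [col 1: O + C ≡ T (mod 10)] T=5 is one option consistent with column 1 (O + C ≡ T (mod 10), carry-in 0) — take it ⇒ T=5.
Step 2. [col 1: O + C ≡ T (mod 10)] column 1 (O + C ≡ T (mod 10), carry-in 0) doesn't pin C yet; pick C=4 and continue. So C=4.
Step 3. [col 1: O + C ≡ T (mod 10)] column 1: given C=4, T=5, carry-in 0, and digits 4,5 already taken and all letters distinct, O+C≡T (mod 10) forces O=1. So O=1.
Step 4. [col 2: N + Q ≡ Y (mod 10)] column 2 (N + Q ≡ Y (mod 10), carry-in 0) doesn't pin Q yet; pick Q=6 and continue ⇒ Q=6.
Step 5. [col 2: N + Q ≡ Y (mod 10)] no forcing yet in column 2 (carry-in 0); Y=9 is free and consistent — try it, so Y=9.
Step 6. [col 2: N + Q ≡ Y (mod 10)] from column 2 (Q=6, Y=9, carry-in 0, digits 1,4,5,6,9 already taken and all letters distinct): N must equal 3, so N=3.
Step 7. [col 3: T + A ≡ U (mod 10)] no forcing yet in column 3 (carry-in 0); A=7 is free and consistent — try it. So A=7.
Step 8. [col 3: T + A ≡ U (mod 10)] in column 3 we have T+A≡U with carry-in 0; given T=5, A=7 and digits 1,3,4,5,6,7,9 already taken and all letters distinct, that pins U to 2. So U=2.
Step 9. [col 5: Y + Y ≡ V (mod 10)] column 5: given Y=9, carry-in 0, and digits 1,2,3,4,5,6,7,9 already taken and all letters distinct, Y+Y≡V (mod 10) forces V=8 ⇒ V=8.

Answer: A=7, C=4, N=3, O=1, Q=6, T=5, U=2, V=8, Y=9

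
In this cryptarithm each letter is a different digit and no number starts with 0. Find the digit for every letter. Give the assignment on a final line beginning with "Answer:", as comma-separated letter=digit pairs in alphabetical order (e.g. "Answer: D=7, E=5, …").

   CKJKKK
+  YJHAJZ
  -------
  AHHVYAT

Step 1. [A] the sum has 7 digits but both addends have 6; that extra leading digit A is the final carry, namely 1, so A=1.
Step 2. [col 1: K + Z ≡ T (mod 10)] several values work for T in column 1 (K + Z ≡ T (mod 10), carry-in 0); try T=7. So T=7.
Step 3. [col 1: K + Z ≡ T (mod 10)] several values work for K in column 1 (K + Z ≡ T (mod 10), carry-in 0); try K=3 ⇒ K=3.
Step 4. [col 1: K + Z ≡ T (mod 10)] from column 1 (K=3, T=7, carry-in 0, digits 1,3,7 already taken and all letters distinct): Z must equal 4 ⇒ Z=4.
Step 5. [col 2: K + J ≡ A (mod 10)] from column 2 (K=3, A=1, carry-in 0, digits 1,3,4,7 already taken and all letters distinct): J must equal 8. So J=8.
Step 6. [col 3: K + A ≡ Y (mod 10)] column 3 reads K+A+carry(1)=Y with K=3, A=1; with digits 1,3,4,7,8 already taken and all letters distinct, the only value for Y is 5, so Y=5.
Step 7. [col 4: J + H ≡ V (mod 10)] in column 4 we have J+H≡V with carry-in 0; given J=8 and digits 1,3,4,5,7,8 already taken and all letters distinct, that pins H to 2 ⇒ H=2.
Step 8. [col 4: J + H ≡ V (mod 10)] from column 4 (J=8, H=2, carry-in 0, digits 1,2,3,4,5,7,8 already taken and all letters distinct): V must equal 0, so V=0.
Step 9. [col 6: C + Y ≡ H (mod 10)] column 6: given Y=5, H=2, carry-in 1, and digits 0,1,2,3,4,5,7,8 already taken and all letters distinct, C+Y≡H (mod 10) forces C=6 ⇒ C=6.

Answer: A=1, C=6, H=2, J=8, K=3, T=7, V=0, Y=5, Z=4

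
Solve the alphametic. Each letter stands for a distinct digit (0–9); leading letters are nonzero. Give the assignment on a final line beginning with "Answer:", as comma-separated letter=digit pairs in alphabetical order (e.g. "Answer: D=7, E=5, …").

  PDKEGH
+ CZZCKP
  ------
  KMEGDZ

Step 1. [col 1: H + P ≡ Z (mod 10)] column 1 (H + P ≡ Z (mod 10), carry-in 0) doesn't pin P yet; pick P=1 and continue ⇒ P=1.
Step 2. [col 1: H + P ≡ Z (mod 10)] several values work for H in column 1 (H + P ≡ Z (mod 10), carry-in 0); try H=7. So H=7.
Step 3. [col 1: H + P ≡ Z (mod 10)] column 1: given H=7, P=1, carry-in 0, and digits 1,7 already taken and all letters distinct, H+P≡Z (mod 10) forces Z=8 ⇒ Z=8.
Step 4. [col 2: G + K ≡ D (mod 10)] several values work for G in column 2 (G + K ≡ D (mod 10), carry-in 0); try G=6. So G=6.
Step 5. [col 2: G + K ≡ D (mod 10)] no forcing yet in column 2 (carry-in 0); K=4 is free and consistent — try it ⇒ K=4.
Step 6. [col 2: G + K ≡ D (mod 10)] column 2 reads G+K+carry(0)=D with G=6, K=4; with digits 1,4,6,7,8 already taken and all letters distinct, the only value for D is 0, so D=0.
Step 7. [col 3: E + C ≡ G (mod 10)] C=3 is one option consistent with column 3 (E + C ≡ G (mod 10), carry-in 1) — take it, so C=3.
Step 8. [col 3: E + C ≡ G (mod 10)] in column 3 we have E+C≡G with carry-in 1; given C=3, G=6 and digits 0,1,3,4,6,7,8 already taken and all letters distinct, that pins E to 2 ⇒ E=2.
Step 9. [col 5: D + Z ≡ M (mod 10)] in column 5 we have D+Z≡M with carry-in 1; given D=0, Z=8 and digits 0,1,2,3,4,6,7,8 already taken and all letters distinct, that pins M to 9. So M=9.

Answer: C=3, D=0, E=2, G=6, H=7, K=4, M=9, P=1, Z=8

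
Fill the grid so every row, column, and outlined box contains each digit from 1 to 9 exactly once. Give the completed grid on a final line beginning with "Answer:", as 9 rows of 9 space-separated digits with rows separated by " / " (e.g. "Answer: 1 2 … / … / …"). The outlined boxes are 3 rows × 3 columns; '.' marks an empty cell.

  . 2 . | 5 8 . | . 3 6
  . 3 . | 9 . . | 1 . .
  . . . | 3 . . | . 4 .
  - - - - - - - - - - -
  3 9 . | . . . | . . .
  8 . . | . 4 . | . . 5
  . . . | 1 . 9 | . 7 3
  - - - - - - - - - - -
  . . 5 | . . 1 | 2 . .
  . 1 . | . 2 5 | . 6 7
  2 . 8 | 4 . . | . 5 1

Step 1. [r6c7∈{4,6,8}] row 6 places 8 nowhere but r6c7, so r6c7=8.
Step 2. [r2c1∈{4,5,6,7}] 5 has one home in row 2: r2c1. So r2c1=5.
Step 3. [r7c5∈{3,6,7,9}] r7c5 is the only open cell in row 7 admitting 3. So r7c5=3.
Step 4. [r6c3∈{2,4,6}] r6c3 is the only open cell in row 6 admitting 2, so r6c3=2.
Step 5. [r3c5∈{1,6,7}] r3c5 is the only open cell in col 5 admitting 1. So r3c5=1.
Step 6. [r4c6∈{2,6,7,8}] in col 6, 8 fits only at r4c6 ⇒ r4c6=8.
Step 7. [r1c1∈{1,4,7,9}] across col 1, 1 lands solely at r1c1, so r1c1=1.
Step 8. [r5c6∈{2,3,6,7}] 3 has one home in row 5: r5c6, so r5c6=3.
Step 9. [r3c2∈{6,7,8}] col 2 places 8 nowhere but r3c2. So r3c2=8.
Step 10. [r9c5∈{6,7,9}] 9 has one home in col 5: r9c5. So r9c5=9.
Step 11. [r8c3∈{3,4,9}] 3 has one home in col 3: r8c3. So r8c3=3.
Step 12. [r4c5∈{5,6,7}] row 4 places 5 nowhere but r4c5 ⇒ r4c5=5.
Step 13. [r2c5∈{6,7}] 7 has one home in col 5: r2c5 ⇒ r2c5=7.
Step 14. [r6c5∈{6}] r6c5's peers cover all but 6 ⇒ r6c5=6.
Step 15. [r7c4∈{6,7,8}] in col 4, 6 fits only at r7c4 ⇒ r7c4=6.
Step 16. [r3c1∈{6,7,9}] in col 1, 6 fits only at r3c1, so r3c1=6.
Step 17. [r7c1∈{4,7,9}] col 1 places 7 nowhere but r7c1. So r7c1=7.
Step 18. [r5c2∈{6,7}] 7 has one home in col 2: r5c2. So r5c2=7.
Step 19. [r2c3∈{4}] r2c3 has the single candidate 4, so r2c3=4.
Step 20. [r7c2∈{4}] r7c2 is down to just 4. So r7c2=4.
Step 21. [r8c7∈{4,9}] row 8 places 4 nowhere but r8c7. So r8c7=4.
Step 22. [r3c6∈{2}] r3c6 has the single candidate 2 ⇒ r3c6=2.
Step 23. [r3c9∈{9}] r3c9's peers cover all but 9 ⇒ r3c9=9.
Step 24. [r1c7∈{7}] r1c7's peers cover all but 7 ⇒ r1c7=7.
Step 25. [r5c4∈{2}] r5c4 is down to just 2. So r5c4=2.
Step 26. [r4c7∈{6}] r4c7's peers cover all but 6, so r4c7=6.
Step 27. [r4c3∈{1}] r4c3's peers cover all but 1, so r4c3=1.
Step 28. [r7c8∈{8,9}] across row 7, 9 lands solely at r7c8, so r7c8=9.
Step 29. [r2c8∈{2,8}] r2c8 is the only open cell in col 8 admitting 8. So r2c8=8.
Step 30. [r4c9∈{2,4}] r4c9 is the only open cell in row 4 admitting 4 ⇒ r4c9=4.
Step 31. [r9c2∈{6}] only 6 remains possible at r9c2 ⇒ r9c2=6.
Step 32. [r8c1∈{9}] r8c1's peers cover all but 9, so r8c1=9.
Step 33. [r6c2∈{5}] r6c2's peers cover all but 5. So r6c2=5.
Step 34. [r9c6∈{7}] only 7 remains possible at r9c6. So r9c6=7.
Step 35. [r4c4∈{7}] r4c4's peers cover all but 7. So r4c4=7.
Step 36. [r3c7∈{5}] only 5 remains possible at r3c7, so r3c7=5.
Step 37. [r3c3∈{7}] r3c3 has the single candidate 7, so r3c3=7.
Step 38. [r7c9∈{8}] r7c9's peers cover all but 8, so r7c9=8.
Step 39. [r2c6∈{6}] r2c6's peers cover all but 6. So r2c6=6.
Step 40. [r4c8∈{2}] nothing but 2 survives at r4c8, so r4c8=2.
Step 41. [r6c1∈{4}] r6c1 has the single candidate 4. So r6c1=4.
Step 42. [r5c7∈{9}] nothing but 9 survives at r5c7. So r5c7=9.
Step 43. [r2c9∈{2}] r2c9 has the single candidate 2. So r2c9=2.
Step 44. [r5c8∈{1}] r5c8 is down to just 1, so r5c8=1.
Step 45. [r5c3∈{6}] only 6 remains possible at r5c3. So r5c3=6.
Step 46. [r1c3∈{9}] r1c3's peers cover all but 9, so r1c3=9.
Step 47. [r8c4∈{8}] r8c4 has the single candidate 8 ⇒ r8c4=8.
Step 48. [r1c6∈{4}] r1c6 is down to just 4. So r1c6=4.
Step 49. [r9c7∈{3}] only 3 remains possible at r9c7 ⇒ r9c7=3.

Answer: 1 2 9 5 8 4 7 3 6 / 5 3 4 9 7 6 1 8 2 / 6 8 7 3 1 2 5 4 9 / 3 9 1 7 5 8 6 2 4 / 8 7 6 2 4 3 9 1 5 / 4 5 2 1 6 9 8 7 3 / 7 4 5 6 3 1 2 9 8 / 9 1 3 8 2 5 4 6 7 / 2 6 8 4 9 7 3 5 1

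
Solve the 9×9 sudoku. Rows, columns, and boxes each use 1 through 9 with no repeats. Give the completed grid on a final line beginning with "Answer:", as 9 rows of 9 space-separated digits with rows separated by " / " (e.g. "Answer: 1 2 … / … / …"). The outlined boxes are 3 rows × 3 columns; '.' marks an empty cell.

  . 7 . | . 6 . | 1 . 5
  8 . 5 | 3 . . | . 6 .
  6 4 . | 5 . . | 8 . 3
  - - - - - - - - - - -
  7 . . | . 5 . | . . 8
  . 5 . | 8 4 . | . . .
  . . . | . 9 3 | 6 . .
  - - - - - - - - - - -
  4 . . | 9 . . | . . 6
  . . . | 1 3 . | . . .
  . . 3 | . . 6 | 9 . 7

Step 1. [r6c8∈{1,2,4,5,7}] row 6 places 5 nowhere but r6c8 ⇒ r6c8=5.
Step 2. [r4c2∈{1,2,3,6,9}] in col 2, 3 fits only at r4c2 ⇒ r4c2=3.
Step 3. [r5c3∈{1,2,6,9}] across row 5, 6 lands solely at r5c3. So r5c3=6.
Step 4. [r1c6∈{2,4,8,9}] 8 has one home in row 1: r1c6. So r1c6=8.
Step 5. [r9c1∈{1,2,5}] across row 9, 5 lands solely at r9c1 ⇒ r9c1=5.
Step 6. [r8c2∈{2,6,8,9}] in row 8, 6 fits only at r8c2. So r8c2=6.
Step 7. [r2c2∈{1,2,9}] 9 has one home in col 2: r2c2, so r2c2=9.
Step 8. [r1c3∈{2}] nothing but 2 survives at r1c3, so r1c3=2.
Step 9. [r3c3∈{1}] r3c3 has the single candidate 1. So r3c3=1.
Step 10. [r5c9∈{1,2,9}] in col 9, 9 fits only at r5c9 ⇒ r5c9=9.
Step 11. [r6c9∈{1,2,4}] r6c9 is the only open cell in col 9 admitting 1. So r6c9=1.
Step 12. [r6c1∈{2}] r6c1's peers cover all but 2 ⇒ r6c1=2.
Step 13. [r2c5∈{1,2,7}] in col 5, 1 fits only at r2c5. So r2c5=1.
Step 14. [r3c6∈{2,7,9}] 9 has one home in col 6: r3c6, so r3c6=9.
Step 15. [r6c2∈{8}] only 8 remains possible at r6c2, so r6c2=8.
Step 16. [r1c4∈{4}] nothing but 4 survives at r1c4, so r1c4=4.
Step 17. [r9c8∈{1,2,4,8}] 4 has one home in row 9: r9c8, so r9c8=4.
Step 18. [r4c8∈{2}] only 2 remains possible at r4c8, so r4c8=2.
Step 19. [r9c4∈{2}] r9c4's peers cover all but 2 ⇒ r9c4=2.
Step 20. [r3c8∈{7}] r3c8 has the single candidate 7. So r3c8=7.
Step 21. [r7c5∈{7,8}] in col 5, 7 fits only at r7c5. So r7c5=7.
Step 22. [r8c9∈{2}] r8c9's peers cover all but 2. So r8c9=2.
Step 23. [r5c6∈{1,2,7}] r5c6 is the only open cell in row 5 admitting 2. So r5c6=2.
Step 24. [r7c8∈{1,3,8}] col 8 places 1 nowhere but r7c8 ⇒ r7c8=1.
Step 25. [r8c7∈{5}] r8c7's peers cover all but 5. So r8c7=5.
Step 26. [r4c7∈{4}] r4c7 is down to just 4, so r4c7=4.
Step 27. [r8c3∈{7,8,9}] 7 has one home in row 8: r8c3, so r8c3=7.
Step 28. [r5c7∈{3,7}] 7 has one home in row 5: r5c7 ⇒ r5c7=7.
Step 29. [r9c5∈{8}] only 8 remains possible at r9c5 ⇒ r9c5=8.
Step 30. [r4c3∈{9}] nothing but 9 survives at r4c3, so r4c3=9.
Step 31. [r5c1∈{1}] nothing but 1 survives at r5c1. So r5c1=1.
Step 32. [r3c5∈{2}] nothing but 2 survives at r3c5. So r3c5=2.
Step 33. [r9c2∈{1}] r9c2 has the single candidate 1, so r9c2=1.
Step 34. [r8c1∈{9}] r8c1's peers cover all but 9, so r8c1=9.
Step 35. [r6c3∈{4}] nothing but 4 survives at r6c3, so r6c3=4.
Step 36. [r6c4∈{7}] r6c4's peers cover all but 7. So r6c4=7.
Step 37. [r7c6∈{5}] r7c6 has the single candidate 5. So r7c6=5.
Step 38. [r7c3∈{8}] r7c3 has the single candidate 8 ⇒ r7c3=8.
Step 39. [r2c6∈{7}] nothing but 7 survives at r2c6. So r2c6=7.
Step 40. [r5c8∈{3}] nothing but 3 survives at r5c8, so r5c8=3.
Step 41. [r1c8∈{9}] r1c8 has the single candidate 9, so r1c8=9.
Step 42. [r8c8∈{8}] r8c8's peers cover all but 8. So r8c8=8.
Step 43. [r1c1∈{3}] nothing but 3 survives at r1c1. So r1c1=3.
Step 44. [r4c6∈{1}] nothing but 1 survives at r4c6, so r4c6=1.
Step 45. [r2c7∈{2}] r2c7 has the single candidate 2 ⇒ r2c7=2.
Step 46. [r7c7∈{3}] only 3 remains possible at r7c7, so r7c7=3.
Step 47. [r7c2∈{2}] nothing but 2 survives at r7c2. So r7c2=2.
Step 48. [r4c4∈{6}] nothing but 6 survives at r4c4, so r4c4=6.
Step 49. [r8c6∈{4}] only 4 remains possible at r8c6 ⇒ r8c6=4.
Step 50. [r2c9∈{4}] r2c9's peers cover all but 4, so r2c9=4.

Answer: 3 7 2 4 6 8 1 9 5 / 8 9 5 3 1 7 2 6 4 / 6 4 1 5 2 9 8 7 3 / 7 3 9 6 5 1 4 2 8 / 1 5 6 8 4 2 7 3 9 / 2 8 4 7 9 3 6 5 1 / 4 2 8 9 7 5 3 1 6 / 9 6 7 1 3 4 5 8 2 / 5 1 3 2 8 6 9 4 7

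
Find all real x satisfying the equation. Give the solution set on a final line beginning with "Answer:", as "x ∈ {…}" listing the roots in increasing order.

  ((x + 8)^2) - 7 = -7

Step 1. [((x + 8)^2) - 7 = -7] 7 comes off first (add 7) ⇒ sub: (x + 8)^2 = 0.
Step 2. [(x + 8)^2 = 0] LHS squared, RHS 0 ≥ 0: apply √ (±), so sqrt: x + 8 = 0.
Step 3. [x + 8 = 0] the outer +8 inverts by subtracting 8. So sub: x = -8.

Answer: x ∈ {-8}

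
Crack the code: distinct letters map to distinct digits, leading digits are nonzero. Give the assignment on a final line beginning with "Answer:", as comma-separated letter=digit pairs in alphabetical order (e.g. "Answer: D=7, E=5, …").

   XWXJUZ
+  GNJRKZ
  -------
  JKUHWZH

Step 1. [col 1: Z + Z ≡ H (mod 10)] several values work for Z in column 1 (Z + Z ≡ H (mod 10), carry-in 0); try Z=5. So Z=5.
Step 2. [col 1: Z + Z ≡ H (mod 10)] column 1: given Z=5, carry-in 0, and digits 5 already taken and all letters distinct, Z+Z≡H (mod 10) forces H=0. So H=0.
Step 3. [J] the sum has 7 digits but both addends have 6; that extra leading digit J is the final carry, namely 1 ⇒ J=1.
Step 4. [col 2: U + K ≡ Z (mod 10)] column 2 (U + K ≡ Z (mod 10), carry-in 1) doesn't pin U yet; pick U=8 and continue, so U=8.
Step 5. [col 2: U + K ≡ Z (mod 10)] column 2: given U=8, Z=5, carry-in 1, and digits 0,1,5,8 already taken and all letters distinct, U+K≡Z (mod 10) forces K=6 ⇒ K=6.
Step 6. [col 3: J + R ≡ W (mod 10)] no forcing yet in column 3 (carry-in 1); W=4 is free and consistent — try it ⇒ W=4.
Step 7. [col 3: J + R ≡ W (mod 10)] column 3: given J=1, W=4, carry-in 1, and digits 0,1,4,5,6,8 already taken and all letters distinct, J+R≡W (mod 10) forces R=2. So R=2.
Step 8. [col 4: X + J ≡ H (mod 10)] in column 4 we have X+J≡H with carry-in 0; given J=1, H=0 and digits 0,1,2,4,5,6,8 already taken and all letters distinct, that pins X to 9. So X=9.
Step 9. [col 5: W + N ≡ U (mod 10)] column 5 reads W+N+carry(1)=U with W=4, U=8; with digits 0,1,2,4,5,6,8,9 already taken and all letters distinct, the only value for N is 3. So N=3.
Step 10. [col 6: X + G ≡ K (mod 10)] from column 6 (X=9, K=6, carry-in 0, digits 0,1,2,3,4,5,6,8,9 already taken and all letters distinct): G must equal 7, so G=7.

Answer: G=7, H=0, J=1, K=6, N=3, R=2, U=8, W=4, X=9, Z=5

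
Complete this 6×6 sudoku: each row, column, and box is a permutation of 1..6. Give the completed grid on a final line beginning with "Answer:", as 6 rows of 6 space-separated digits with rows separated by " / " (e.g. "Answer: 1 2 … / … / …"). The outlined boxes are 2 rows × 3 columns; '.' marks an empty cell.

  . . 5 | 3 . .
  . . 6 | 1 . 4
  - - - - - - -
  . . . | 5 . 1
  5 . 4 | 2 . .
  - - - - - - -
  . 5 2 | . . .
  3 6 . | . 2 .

Step 1. [r5c5∈{1,3,4,6}] col 5 places 1 nowhere but r5c5 ⇒ r5c5=1.
Step 2. [r2c1∈{2}] only 2 remains possible at r2c1, so r2c1=2.
Step 3. [r1c5∈{6}] nothing but 6 survives at r1c5, so r1c5=6.
Step 4. [r4c5∈{3}] r4c5's peers cover all but 3, so r4c5=3.
Step 5. [r5c4∈{4,6}] col 4 places 6 nowhere but r5c4. So r5c4=6.
Step 6. [r1c2∈{1,4}] col 2 places 4 nowhere but r1c2, so r1c2=4.
Step 7. [r3c3∈{3}] only 3 remains possible at r3c3 ⇒ r3c3=3.
Step 8. [r3c1∈{6}] only 6 remains possible at r3c1 ⇒ r3c1=6.
Step 9. [r5c1∈{4}] r5c1 has the single candidate 4. So r5c1=4.
Step 10. [r2c5∈{5}] r2c5 is down to just 5, so r2c5=5.
Step 11. [r4c2∈{1}] r4c2 has the single candidate 1. So r4c2=1.
Step 12. [r1c1∈{1}] nothing but 1 survives at r1c1 ⇒ r1c1=1.
Step 13. [r2c2∈{3}] r2c2's peers cover all but 3. So r2c2=3.
Step 14. [r3c2∈{2}] r3c2 is down to just 2, so r3c2=2.
Step 15. [r3c5∈{4}] nothing but 4 survives at r3c5 ⇒ r3c5=4.
Step 16. [r5c6∈{3}] r5c6 has the single candidate 3. So r5c6=3.
Step 17. [r6c3∈{1}] r6c3 is down to just 1, so r6c3=1.
Step 18. [r6c4∈{4}] r6c4 is down to just 4. So r6c4=4.
Step 19. [r4c6∈{6}] only 6 remains possible at r4c6. So r4c6=6.
Step 20. [r6c6∈{5}] r6c6 has the single candidate 5 ⇒ r6c6=5.
Step 21. [r1c6∈{2}] r1c6's peers cover all but 2. So r1c6=2.

Answer: 1 4 5 3 6 2 / 2 3 6 1 5 4 / 6 2 3 5 4 1 / 5 1 4 2 3 6 / 4 5 2 6 1 3 / 3 6 1 4 2 5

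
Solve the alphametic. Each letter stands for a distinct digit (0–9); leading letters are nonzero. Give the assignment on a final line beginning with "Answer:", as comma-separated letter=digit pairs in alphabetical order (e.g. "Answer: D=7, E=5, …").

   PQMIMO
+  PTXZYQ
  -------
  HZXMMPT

Step 1. [H] H is the leading digit of a 7-digit sum of two 6-digit numbers; the final carry is exactly 1, so H=1.
Step 2. [col 1: O + Q ≡ T (mod 10)] column 1 (O + Q ≡ T (mod 10), carry-in 0) doesn't pin O yet; pick O=2 and continue. So O=2.
Step 3. [col 1: O + Q ≡ T (mod 10)] column 1 (O + Q ≡ T (mod 10), carry-in 0) doesn't pin T yet; pick T=6 and continue. So T=6.
Step 4. [col 1: O + Q ≡ T (mod 10)] column 1 reads O+Q+carry(0)=T with O=2, T=6; with digits 1,2,6 already taken and all letters distinct, the only value for Q is 4. So Q=4.
Step 5. [col 2: M + Y ≡ P (mod 10)] no forcing yet in column 2 (carry-in 0); M=9 is free and consistent — try it. So M=9.
Step 6. [col 2: M + Y ≡ P (mod 10)] from column 2 (M=9, carry-in 0, digits 1,2,4,6,9 already taken and all letters distinct): P must equal 7 ⇒ P=7.
Step 7. [col 2: M + Y ≡ P (mod 10)] in column 2 we have M+Y≡P with carry-in 0; given M=9, P=7 and digits 1,2,4,6,7,9 already taken and all letters distinct, that pins Y to 8 ⇒ Y=8.
Step 8. [col 3: I + Z ≡ M (mod 10)] column 3 (I + Z ≡ M (mod 10), carry-in 1) doesn't pin Z yet; pick Z=5 and continue ⇒ Z=5.
Step 9. [col 3: I + Z ≡ M (mod 10)] from column 3 (Z=5, M=9, carry-in 1, digits 1,2,4,5,6,7,8,9 already taken and all letters distinct): I must equal 3. So I=3.
Step 10. [col 4: M + X ≡ M (mod 10)] column 4: given M=9, carry-in 0, and digits 1,2,3,4,5,6,7,8,9 already taken and all letters distinct, M+X≡M (mod 10) forces X=0. So X=0.

Answer: H=1, I=3, M=9, O=2, P=7, Q=4, T=6, X=0, Y=8, Z=5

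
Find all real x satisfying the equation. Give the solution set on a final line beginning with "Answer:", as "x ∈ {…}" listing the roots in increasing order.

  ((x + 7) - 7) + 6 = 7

Step 1. [((x + 7) - 7) + 6 = 7] 6 comes off first (subtract 6). So sub: (x + 7) - 7 = 1.
Step 2. [(x + 7) - 7 = 1] peel the -7: add 7 from each side. So sub: x + 7 = 8.
Step 3. [x + 7 = 8] +7 is outermost — subtract 7 both sides, so sub: x = 1.

Answer: x ∈ {1}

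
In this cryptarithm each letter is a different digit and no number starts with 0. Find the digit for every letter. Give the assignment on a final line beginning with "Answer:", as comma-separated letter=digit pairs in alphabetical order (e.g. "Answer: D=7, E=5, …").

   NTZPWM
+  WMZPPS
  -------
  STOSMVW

Step 1. [col 1: M + S ≡ W (mod 10)] several values work for M in column 1 (M + S ≡ W (mod 10), carry-in 0); try M=5. So M=5.
Step 2. [col 1: M + S ≡ W (mod 10)] column 1 (M + S ≡ W (mod 10), carry-in 0) doesn't pin W yet; pick W=6 and continue ⇒ W=6.
Step 3. [col 1: M + S ≡ W (mod 10)] column 1 reads M+S+carry(0)=W with M=5, W=6; with digits 5,6 already taken and all letters distinct, the only value for S is 1. So S=1.
Step 4. [col 2: W + P ≡ V (mod 10)] several values work for V in column 2 (W + P ≡ V (mod 10), carry-in 0); try V=3 ⇒ V=3.
Step 5. [col 2: W + P ≡ V (mod 10)] from column 2 (W=6, V=3, carry-in 0, digits 1,3,5,6 already taken and all letters distinct): P must equal 7 ⇒ P=7.
Step 6. [col 4: Z + Z ≡ S (mod 10)] column 4 reads Z+Z+carry(1)=S with S=1; with digits 1,3,5,6,7 already taken and all letters distinct, the only value for Z is 0, so Z=0.
Step 7. [col 5: T + M ≡ O (mod 10)] no forcing yet in column 5 (carry-in 0); T=4 is free and consistent — try it, so T=4.
Step 8. [col 5: T + M ≡ O (mod 10)] in column 5 we have T+M≡O with carry-in 0; given T=4, M=5 and digits 0,1,3,4,5,6,7 already taken and all letters distinct, that pins O to 9 ⇒ O=9.
Step 9. [col 6: N + W ≡ T (mod 10)] from column 6 (W=6, T=4, carry-in 0, digits 0,1,3,4,5,6,7,9 already taken and all letters distinct): N must equal 8 ⇒ N=8.

Answer: M=5, N=8, O=9, P=7, S=1, T=4, V=3, W=6, Z=0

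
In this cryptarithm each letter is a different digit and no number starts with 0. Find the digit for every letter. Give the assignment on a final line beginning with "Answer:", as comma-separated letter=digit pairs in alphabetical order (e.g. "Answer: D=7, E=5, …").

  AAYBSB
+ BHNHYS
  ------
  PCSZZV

Step 1. [col 1: B + S ≡ V (mod 10)] V=2 is one option consistent with column 1 (B + S ≡ V (mod 10), carry-in 0) — take it. So V=2.
Step 2. [col 1: B + S ≡ V (mod 10)] column 1 (B + S ≡ V (mod 10), carry-in 0) doesn't pin S yet; pick S=7 and continue ⇒ S=7.
Step 3. [col 1: B + S ≡ V (mod 10)] in column 1 we have B+S≡V with carry-in 0; given S=7, V=2 and digits 2,7 already taken and all letters distinct, that pins B to 5 ⇒ B=5.
Step 4. [col 2: S + Y ≡ Z (mod 10)] Z=4 is one option consistent with column 2 (S + Y ≡ Z (mod 10), carry-in 1) — take it. So Z=4.
Step 5. [col 2: S + Y ≡ Z (mod 10)] from column 2 (S=7, Z=4, carry-in 1, digits 2,4,5,7 already taken and all letters distinct): Y must equal 6, so Y=6.
Step 6. [col 3: B + H ≡ Z (mod 10)] column 3: given B=5, Z=4, carry-in 1, and digits 2,4,5,6,7 already taken and all letters distinct, B+H≡Z (mod 10) forces H=8 ⇒ H=8.
Step 7. [col 4: Y + N ≡ S (mod 10)] column 4: given Y=6, S=7, carry-in 1, and digits 2,4,5,6,7,8 already taken and all letters distinct, Y+N≡S (mod 10) forces N=0, so N=0.
Step 8. [col 5: A + H ≡ C (mod 10)] column 5 (A + H ≡ C (mod 10), carry-in 0) doesn't pin A yet; pick A=3 and continue. So A=3.
Step 9. [col 5: A + H ≡ C (mod 10)] column 5 reads A+H+carry(0)=C with A=3, H=8; with digits 0,2,3,4,5,6,7,8 already taken and all letters distinct, the only value for C is 1 ⇒ C=1.
Step 10. [col 6: A + B ≡ P (mod 10)] column 6 reads A+B+carry(1)=P with A=3, B=5; with digits 0,1,2,3,4,5,6,7,8 already taken and all letters distinct, the only value for P is 9 ⇒ P=9.

Answer: A=3, B=5, C=1, H=8, N=0, P=9, S=7, V=2, Y=6, Z=4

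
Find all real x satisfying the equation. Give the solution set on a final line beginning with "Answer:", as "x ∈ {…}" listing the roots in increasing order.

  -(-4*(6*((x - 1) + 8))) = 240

Step 1. [-(-4*(6*((x - 1) + 8))) = 240] LHS negated; negate both sides, so neg: -4*(6*((x - 1) + 8)) = -240.
Step 2. [-4*(6*((x - 1) + 8)) = -240] leading coefficient -4: divide by -4. So div: 6*((x - 1) + 8) = 60.
Step 3. [6*((x - 1) + 8) = 60] 6 out front; divide by 6 ⇒ div: (x - 1) + 8 = 10.
Step 4. [(x - 1) + 8 = 10] peel the +8: subtract 8 from each side, so sub: x - 1 = 2.
Step 5. [x - 1 = 2] peel the -1: add 1 from each side ⇒ sub: x = 3.

Answer: x ∈ {3}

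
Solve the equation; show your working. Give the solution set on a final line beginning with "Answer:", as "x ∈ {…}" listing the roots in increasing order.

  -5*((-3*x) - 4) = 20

Step 1. [-5*((-3*x) - 4) = 20] leading coefficient -5: divide by -5. So div: (-3*x) - 4 = -4.
Step 2. [(-3*x) - 4 = -4] 4 comes off first (add 4) ⇒ sub: -3*x = 0.
Step 3. [-3*x = 0] divide by the outer -3. So div: x = 0.

Answer: x ∈ {0}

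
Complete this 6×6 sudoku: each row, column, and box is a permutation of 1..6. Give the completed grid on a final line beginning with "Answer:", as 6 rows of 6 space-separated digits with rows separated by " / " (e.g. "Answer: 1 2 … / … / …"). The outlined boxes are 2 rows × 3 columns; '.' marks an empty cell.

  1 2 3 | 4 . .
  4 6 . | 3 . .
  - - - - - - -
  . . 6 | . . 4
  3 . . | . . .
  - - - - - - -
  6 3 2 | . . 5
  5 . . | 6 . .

Step 1. [r5c4∈{1}] r5c4's peers cover all but 1 ⇒ r5c4=1.
Step 2. [r3c5∈{1,2,3,5}] 3 has one home in row 3: r3c5, so r3c5=3.
Step 3. [r3c2∈{1,5}] 1 has one home in row 3: r3c2. So r3c2=1.
Step 4. [r4c2∈{4,5}] r4c2 is the only open cell in col 2 admitting 5. So r4c2=5.
Step 5. [r4c4∈{2}] r4c4 has the single candidate 2, so r4c4=2.
Step 6. [r1c5∈{5,6}] r1c5 is the only open cell in row 1 admitting 5, so r1c5=5.
Step 7. [r4c5∈{1,6}] col 5 places 6 nowhere but r4c5 ⇒ r4c5=6.
Step 8. [r6c2∈{4}] nothing but 4 survives at r6c2. So r6c2=4.
Step 9. [r6c5∈{2}] r6c5's peers cover all but 2, so r6c5=2.
Step 10. [r4c6∈{1}] r4c6 has the single candidate 1, so r4c6=1.
Step 11. [r2c3∈{5}] r2c3 has the single candidate 5, so r2c3=5.
Step 12. [r3c1∈{2}] r3c1 is down to just 2. So r3c1=2.
Step 13. [r2c5∈{1}] nothing but 1 survives at r2c5 ⇒ r2c5=1.
Step 14. [r2c6∈{2}] only 2 remains possible at r2c6, so r2c6=2.
Step 15. [r6c6∈{3}] r6c6's peers cover all but 3. So r6c6=3.
Step 16. [r4c3∈{4}] only 4 remains possible at r4c3 ⇒ r4c3=4.
Step 17. [r6c3∈{1}] only 1 remains possible at r6c3. So r6c3=1.
Step 18. [r5c5∈{4}] r5c5 has the single candidate 4 ⇒ r5c5=4.
Step 19. [r3c4∈{5}] r3c4's peers cover all but 5 ⇒ r3c4=5.
Step 20. [r1c6∈{6}] only 6 remains possible at r1c6, so r1c6=6.

Answer: 1 2 3 4 5 6 / 4 6 5 3 1 2 / 2 1 6 5 3 4 / 3 5 4 2 6 1 / 6 3 2 1 4 5 / 5 4 1 6 2 3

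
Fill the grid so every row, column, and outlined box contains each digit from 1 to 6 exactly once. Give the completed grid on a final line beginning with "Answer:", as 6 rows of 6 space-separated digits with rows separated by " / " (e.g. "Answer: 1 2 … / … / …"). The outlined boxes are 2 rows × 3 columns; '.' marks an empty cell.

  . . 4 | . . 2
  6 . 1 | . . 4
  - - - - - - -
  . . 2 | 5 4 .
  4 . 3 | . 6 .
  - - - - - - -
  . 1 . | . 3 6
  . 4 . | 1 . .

Step 1. [r6c6∈{5}] only 5 remains possible at r6c6. So r6c6=5.
Step 2. [r2c5∈{5}] r2c5 has the single candidate 5, so r2c5=5.
Step 3. [r6c1∈{2,3}] across row 6, 3 lands solely at r6c1 ⇒ r6c1=3.
Step 4. [r2c4∈{3}] r2c4 is down to just 3 ⇒ r2c4=3.
Step 5. [r1c1∈{5}] r1c1's peers cover all but 5 ⇒ r1c1=5.
Step 6. [r5c1∈{2}] nothing but 2 survives at r5c1, so r5c1=2.
Step 7. [r3c1∈{1}] only 1 remains possible at r3c1, so r3c1=1.
Step 8. [r6c3∈{6}] only 6 remains possible at r6c3, so r6c3=6.
Step 9. [r1c4∈{6}] r1c4's peers cover all but 6, so r1c4=6.
Step 10. [r4c6∈{1}] nothing but 1 survives at r4c6. So r4c6=1.
Step 11. [r6c5∈{2}] only 2 remains possible at r6c5 ⇒ r6c5=2.
Step 12. [r2c2∈{2}] r2c2's peers cover all but 2. So r2c2=2.
Step 13. [r4c4∈{2}] r4c4 is down to just 2, so r4c4=2.
Step 14. [r3c6∈{3}] r3c6 is down to just 3 ⇒ r3c6=3.
Step 15. [r5c4∈{4}] r5c4 is down to just 4. So r5c4=4.
Step 16. [r5c3∈{5}] only 5 remains possible at r5c3. So r5c3=5.
Step 17. [r3c2∈{6}] only 6 remains possible at r3c2. So r3c2=6.
Step 18. [r4c2∈{5}] r4c2 is down to just 5. So r4c2=5.
Step 19. [r1c2∈{3}] only 3 remains possible at r1c2. So r1c2=3.
Step 20. [r1c5∈{1}] r1c5 has the single candidate 1 ⇒ r1c5=1.

Answer: 5 3 4 6 1 2 / 6 2 1 3 5 4 / 1 6 2 5 4 3 / 4 5 3 2 6 1 / 2 1 5 4 3 6 / 3 4 6 1 2 5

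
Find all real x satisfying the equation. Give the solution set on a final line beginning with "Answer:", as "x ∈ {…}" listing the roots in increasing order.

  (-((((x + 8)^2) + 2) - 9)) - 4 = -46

Step 1. [(-((((x + 8)^2) + 2) - 9)) - 4 = -46] add 4: x sits inside (… - 4). So sub: -((((x + 8)^2) + 2) - 9) = -42.
Step 2. [-((((x + 8)^2) + 2) - 9) = -42] leading − — multiply by −1. So neg: (((x + 8)^2) + 2) - 9 = 42.
Step 3. [(((x + 8)^2) + 2) - 9 = 42] 9 comes off first (add 9), so sub: ((x + 8)^2) + 2 = 51.
Step 4. [((x + 8)^2) + 2 = 51] subtract 2: x sits inside (… + 2) ⇒ sub: (x + 8)^2 = 49.
Step 5. [(x + 8)^2 = 49] 49 ≥ 0, LHS is (·)² — take ±√ ⇒ sqrt: x + 8 = 7 or -7.
Step 6. [x + 8 = 7 or -7] peel the +8: subtract 8 from each side, so sub: x = -1 or -15.

Answer: x ∈ {-15, -1}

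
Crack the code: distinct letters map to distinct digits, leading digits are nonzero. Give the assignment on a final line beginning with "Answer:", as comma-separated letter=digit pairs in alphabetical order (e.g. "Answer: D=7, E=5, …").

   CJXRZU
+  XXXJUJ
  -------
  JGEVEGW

Step 1. [col 1: U + J ≡ W (mod 10)] column 1 (U + J ≡ W (mod 10), carry-in 0) doesn't pin J yet; pick J=1 and continue, so J=1.
Step 2. [col 1: U + J ≡ W (mod 10)] several values work for U in column 1 (U + J ≡ W (mod 10), carry-in 0); try U=3, so U=3.
Step 3. [col 1: U + J ≡ W (mod 10)] column 1: given U=3, J=1, carry-in 0, and digits 1,3 already taken and all letters distinct, U+J≡W (mod 10) forces W=4. So W=4.
Step 4. [col 2: Z + U ≡ G (mod 10)] several values work for G in column 2 (Z + U ≡ G (mod 10), carry-in 0); try G=5, so G=5.
Step 5. [col 2: Z + U ≡ G (mod 10)] column 2 reads Z+U+carry(0)=G with U=3, G=5; with digits 1,3,4,5 already taken and all letters distinct, the only value for Z is 2 ⇒ Z=2.
Step 6. [col 3: R + J ≡ E (mod 10)] E=0 is one option consistent with column 3 (R + J ≡ E (mod 10), carry-in 0) — take it ⇒ E=0.
Step 7. [col 3: R + J ≡ E (mod 10)] column 3: given J=1, E=0, carry-in 0, and digits 0,1,2,3,4,5 already taken and all letters distinct, R+J≡E (mod 10) forces R=9 ⇒ R=9.
Step 8. [col 4: X + X ≡ V (mod 10)] column 4: given nothing yet, carry-in 1, and digits 0,1,2,3,4,5,9 already taken and all letters distinct, X+X≡V (mod 10) forces V=7. So V=7.
Step 9. [col 4: X + X ≡ V (mod 10)] column 4 reads X+X+carry(1)=V with V=7; with digits 0,1,2,3,4,5,7,9 already taken and all letters distinct, the only value for X is 8 ⇒ X=8.
Step 10. [col 6: C + X ≡ G (mod 10)] from column 6 (X=8, G=5, carry-in 1, digits 0,1,2,3,4,5,7,8,9 already taken and all letters distinct): C must equal 6. So C=6.

Answer: C=6, E=0, G=5, J=1, R=9, U=3, V=7, W=4, X=8, Z=2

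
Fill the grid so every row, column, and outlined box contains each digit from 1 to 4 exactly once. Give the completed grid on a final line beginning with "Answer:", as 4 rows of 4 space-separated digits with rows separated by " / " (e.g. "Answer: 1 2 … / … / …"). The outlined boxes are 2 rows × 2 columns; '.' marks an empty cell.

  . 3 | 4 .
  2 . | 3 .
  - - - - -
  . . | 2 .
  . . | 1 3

Step 1. [r1c1∈{1}] r1c1's peers cover all but 1. So r1c1=1.
Step 2. [r4c1∈{4}] r4c1 is down to just 4. So r4c1=4.
Step 3. [r3c1∈{3}] nothing but 3 survives at r3c1 ⇒ r3c1=3.
Step 4. [r1c4∈{2}] r1c4 is down to just 2. So r1c4=2.
Step 5. [r2c2∈{4}] r2c2 is down to just 4, so r2c2=4.
Step 6. [r4c2∈{2}] nothing but 2 survives at r4c2 ⇒ r4c2=2.
Step 7. [r2c4∈{1}] r2c4's peers cover all but 1. So r2c4=1.
Step 8. [r3c4∈{4}] r3c4's peers cover all but 4. So r3c4=4.
Step 9. [r3c2∈{1}] r3c2 is down to just 1, so r3c2=1.

Answer: 1 3 4 2 / 2 4 3 1 / 3 1 2 4 / 4 2 1 3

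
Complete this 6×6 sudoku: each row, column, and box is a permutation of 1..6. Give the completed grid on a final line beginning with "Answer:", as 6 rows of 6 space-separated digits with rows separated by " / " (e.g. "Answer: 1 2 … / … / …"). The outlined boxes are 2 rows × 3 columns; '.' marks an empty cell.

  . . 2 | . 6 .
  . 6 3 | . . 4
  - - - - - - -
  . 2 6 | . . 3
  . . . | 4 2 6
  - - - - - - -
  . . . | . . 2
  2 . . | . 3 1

Step 1. [r5c1∈{1,3,4,5,6}] r5c1 is the only open cell in col 1 admitting 6 ⇒ r5c1=6.
Step 2. [r5c4∈{5}] r5c4's peers cover all but 5 ⇒ r5c4=5.
Step 3. [r3c4∈{1}] r3c4 is down to just 1. So r3c4=1.
Step 4. [r4c1∈{1,3,5}] r4c1 is the only open cell in col 1 admitting 3 ⇒ r4c1=3.
Step 5. [r1c6∈{5}] r1c6 has the single candidate 5, so r1c6=5.
Step 6. [r5c5∈{4}] nothing but 4 survives at r5c5. So r5c5=4.
Step 7. [r6c3∈{4,5}] 4 has one home in col 3: r6c3 ⇒ r6c3=4.
Step 8. [r4c3∈{1,5}] 5 has one home in col 3: r4c3. So r4c3=5.
Step 9. [r4c2∈{1}] r4c2 is down to just 1 ⇒ r4c2=1.
Step 10. [r1c1∈{1,4}] in row 1, 1 fits only at r1c1 ⇒ r1c1=1.
Step 11. [r5c3∈{1}] r5c3 has the single candidate 1 ⇒ r5c3=1.
Step 12. [r1c4∈{3}] r1c4 is down to just 3. So r1c4=3.
Step 13. [r6c2∈{5}] only 5 remains possible at r6c2 ⇒ r6c2=5.
Step 14. [r6c4∈{6}] only 6 remains possible at r6c4 ⇒ r6c4=6.
Step 15. [r3c5∈{5}] only 5 remains possible at r3c5. So r3c5=5.
Step 16. [r2c4∈{2}] r2c4 has the single candidate 2. So r2c4=2.
Step 17. [r1c2∈{4}] r1c2 has the single candidate 4, so r1c2=4.
Step 18. [r2c1∈{5}] r2c1's peers cover all but 5 ⇒ r2c1=5.
Step 19. [r5c2∈{3}] r5c2 is down to just 3, so r5c2=3.
Step 20. [r3c1∈{4}] r3c1 has the single candidate 4 ⇒ r3c1=4.
Step 21. [r2c5∈{1}] r2c5 is down to just 1 ⇒ r2c5=1.

Answer: 1 4 2 3 6 5 / 5 6 3 2 1 4 / 4 2 6 1 5 3 / 3 1 5 4 2 6 / 6 3 1 5 4 2 / 2 5 4 6 3 1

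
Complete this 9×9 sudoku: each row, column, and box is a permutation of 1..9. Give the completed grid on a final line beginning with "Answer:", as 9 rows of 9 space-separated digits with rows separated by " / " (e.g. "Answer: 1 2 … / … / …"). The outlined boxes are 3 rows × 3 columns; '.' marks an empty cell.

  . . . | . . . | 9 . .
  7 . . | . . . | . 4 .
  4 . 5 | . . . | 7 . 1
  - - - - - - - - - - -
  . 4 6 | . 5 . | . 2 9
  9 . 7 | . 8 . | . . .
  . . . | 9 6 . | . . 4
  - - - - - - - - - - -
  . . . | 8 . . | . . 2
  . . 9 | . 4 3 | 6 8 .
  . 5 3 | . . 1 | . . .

Step 1. [r2c7∈{2,3,5,8}] col 7 places 2 nowhere but r2c7 ⇒ r2c7=2.
Step 2. [r6c1∈{1,2,3,5,8}] col 1 places 5 nowhere but r6c1, so r6c1=5.
Step 3. [r9c9∈{7}] r9c9 has the single candidate 7 ⇒ r9c9=7.
Step 4. [r8c9∈{5}] r8c9 has the single candidate 5. So r8c9=5.
Step 5. [r1c8∈{3,5,6}] across box 3, 5 lands solely at r1c8 ⇒ r1c8=5.
Step 6. [r4c6∈{7}] r4c6 has the single candidate 7, so r4c6=7.
Step 7. [r6c6∈{2}] nothing but 2 survives at r6c6 ⇒ r6c6=2.
Step 8. [r1c3∈{1,2,8}] r1c3 is the only open cell in col 3 admitting 2, so r1c3=2.
Step 9. [r9c1∈{2,6,8}] row 9 places 8 nowhere but r9c1. So r9c1=8.
Step 10. [r9c4∈{2,6}] in row 9, 6 fits only at r9c4 ⇒ r9c4=6.
Step 11. [r4c7∈{1,3,8}] in row 4, 8 fits only at r4c7 ⇒ r4c7=8.
Step 12. [r5c2∈{1,2,3}] in row 5, 2 fits only at r5c2, so r5c2=2.
Step 13. [r9c5∈{2,9}] across row 9, 2 lands solely at r9c5. So r9c5=2.
Step 14. [r2c4∈{1,3,5}] col 4 places 5 nowhere but r2c4, so r2c4=5.
Step 15. [r8c4∈{7}] nothing but 7 survives at r8c4. So r8c4=7.
Step 16. [r8c2∈{1}] nothing but 1 survives at r8c2 ⇒ r8c2=1.
Step 17. [r7c5∈{9}] nothing but 9 survives at r7c5 ⇒ r7c5=9.
Step 18. [r3c5∈{3}] r3c5's peers cover all but 3, so r3c5=3.
Step 19. [r3c8∈{6}] r3c8's peers cover all but 6. So r3c8=6.
Step 20. [r2c5∈{1}] nothing but 1 survives at r2c5 ⇒ r2c5=1.
Step 21. [r2c3∈{8}] r2c3 has the single candidate 8 ⇒ r2c3=8.
Step 22. [r1c1∈{1,3,6}] across row 1, 1 lands solely at r1c1. So r1c1=1.
Step 23. [r2c9∈{3}] nothing but 3 survives at r2c9 ⇒ r2c9=3.
Step 24. [r5c7∈{1,3,5}] 5 has one home in row 5: r5c7. So r5c7=5.
Step 25. [r1c2∈{3,6}] r1c2 is the only open cell in row 1 admitting 3. So r1c2=3.
Step 26. [r1c6∈{4,6,8}] row 1 places 6 nowhere but r1c6. So r1c6=6.
Step 27. [r6c8∈{1,3,7}] r6c8 is the only open cell in row 6 admitting 7 ⇒ r6c8=7.
Step 28. [r6c7∈{1,3}] row 6 places 3 nowhere but r6c7 ⇒ r6c7=3.
Step 29. [r5c4∈{1,3,4}] across row 5, 3 lands solely at r5c4. So r5c4=3.
Step 30. [r7c7∈{1,4}] in col 7, 1 fits only at r7c7 ⇒ r7c7=1.
Step 31. [r3c2∈{9}] r3c2 has the single candidate 9. So r3c2=9.
Step 32. [r7c2∈{6,7}] in row 7, 7 fits only at r7c2, so r7c2=7.
Step 33. [r2c6∈{9}] r2c6's peers cover all but 9 ⇒ r2c6=9.
Step 34. [r7c3∈{4}] only 4 remains possible at r7c3, so r7c3=4.
Step 35. [r1c9∈{8}] only 8 remains possible at r1c9, so r1c9=8.
Step 36. [r7c6∈{5}] r7c6's peers cover all but 5. So r7c6=5.
Step 37. [r4c1∈{3}] only 3 remains possible at r4c1, so r4c1=3.
Step 38. [r2c2∈{6}] only 6 remains possible at r2c2. So r2c2=6.
Step 39. [r3c6∈{8}] only 8 remains possible at r3c6, so r3c6=8.
Step 40. [r4c4∈{1}] r4c4 has the single candidate 1, so r4c4=1.
Step 41. [r6c2∈{8}] r6c2 has the single candidate 8, so r6c2=8.
Step 42. [r5c9∈{6}] r5c9 has the single candidate 6 ⇒ r5c9=6.
Step 43. [r1c4∈{4}] nothing but 4 survives at r1c4. So r1c4=4.
Step 44. [r8c1∈{2}] r8c1 is down to just 2. So r8c1=2.
Step 45. [r7c8∈{3}] r7c8 is down to just 3. So r7c8=3.
Step 46. [r7c1∈{6}] r7c1 has the single candidate 6, so r7c1=6.
Step 47. [r3c4∈{2}] r3c4 has the single candidate 2 ⇒ r3c4=2.
Step 48. [r9c7∈{4}] r9c7's peers cover all but 4 ⇒ r9c7=4.
Step 49. [r1c5∈{7}] r1c5 has the single candidate 7. So r1c5=7.
Step 50. [r6c3∈{1}] nothing but 1 survives at r6c3. So r6c3=1.
Step 51. [r5c8∈{1}] r5c8 is down to just 1, so r5c8=1.
Step 52. [r9c8∈{9}] r9c8 is down to just 9. So r9c8=9.
Step 53. [r5c6∈{4}] r5c6's peers cover all but 4, so r5c6=4.

Answer: 1 3 2 4 7 6 9 5 8 / 7 6 8 5 1 9 2 4 3 / 4 9 5 2 3 8 7 6 1 / 3 4 6 1 5 7 8 2 9 / 9 2 7 3 8 4 5 1 6 / 5 8 1 9 6 2 3 7 4 / 6 7 4 8 9 5 1 3 2 / 2 1 9 7 4 3 6 8 5 / 8 5 3 6 2 1 4 9 7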